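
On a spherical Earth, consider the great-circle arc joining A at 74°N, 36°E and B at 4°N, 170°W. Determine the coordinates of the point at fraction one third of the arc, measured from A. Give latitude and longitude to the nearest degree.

≈ 70°N, 171°E

Convert each endpoint to a unit vector on the sphere (x = cos φ cos λ, y = cos φ sin λ, z = sin φ).
The central angle between the endpoints is δ = arccos(p₁·p₂) ≈ 1.752 rad (100.4°).
Interpolate at f = 1/3 with slerp weights a = sin((1−f)δ)/sin δ ≈ 0.935, b = sin(fδ)/sin δ ≈ 0.560.
p = a·p₁ + b·p₂ ≈ (-0.342, 0.054, 0.938); φ = arcsin(p_z) ≈ 69.73°, λ = atan2(p_y, p_x) ≈ 170.96°.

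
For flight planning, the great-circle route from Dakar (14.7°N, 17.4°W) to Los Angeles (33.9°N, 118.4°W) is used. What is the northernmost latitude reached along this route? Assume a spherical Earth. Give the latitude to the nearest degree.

≈ 38°N

The great circle lies in the plane with unit normal n̂ = (p₁ × p₂)/|p₁ × p₂|.
Here n̂_z ≈ -0.788; the vertex latitude is φ_max = arccos|n̂_z| ≈ 38.0°.
Check via Clairaut: cos φ_max = |cos φ₁| · sin C = cos(14.7°)·sin(54.6°) ≈ 0.788, again giving ≈ 38.0°.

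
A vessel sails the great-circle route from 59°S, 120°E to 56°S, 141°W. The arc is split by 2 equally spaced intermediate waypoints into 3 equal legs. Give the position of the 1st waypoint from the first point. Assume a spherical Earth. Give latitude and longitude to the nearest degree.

≈ 67°S, 151°E

Write both endpoints as unit vectors p₁, p₂ with components (cos φ cos λ, cos φ sin λ, sin φ).
The central angle between the endpoints is δ = arccos(p₁·p₂) ≈ 0.843 rad (48.3°).
Interpolate at f = 1/3 with slerp weights a = sin((1−f)δ)/sin δ ≈ 0.714, b = sin(fδ)/sin δ ≈ 0.371.
p = a·p₁ + b·p₂ ≈ (-0.345, 0.188, -0.920); φ = arcsin(p_z) ≈ -66.87°, λ = atan2(p_y, p_x) ≈ 151.47°.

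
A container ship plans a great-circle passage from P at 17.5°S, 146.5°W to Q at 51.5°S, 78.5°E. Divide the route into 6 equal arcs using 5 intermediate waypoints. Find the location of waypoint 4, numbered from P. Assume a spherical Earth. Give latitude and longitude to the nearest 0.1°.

≈ 64.5°S, 140.2°E

Write both endpoints as unit vectors p₁, p₂ with components (cos φ cos λ, cos φ sin λ, sin φ).
The central angle between the endpoints is δ = arccos(p₁·p₂) ≈ 1.756 rad (100.6°).
Interpolate at f = 4/6 with slerp weights a = sin((1−f)δ)/sin δ ≈ 0.562, b = sin(fδ)/sin δ ≈ 0.937.
p = a·p₁ + b·p₂ ≈ (-0.331, 0.276, -0.903); φ = arcsin(p_z) ≈ -64.49°, λ = atan2(p_y, p_x) ≈ 140.19°.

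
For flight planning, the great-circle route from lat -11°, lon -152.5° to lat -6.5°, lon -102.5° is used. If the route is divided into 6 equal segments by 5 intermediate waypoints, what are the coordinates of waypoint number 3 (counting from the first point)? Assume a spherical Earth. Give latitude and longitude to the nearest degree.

≈ lat -10°, lon -127°

From cos δ = sin φ₁ sin φ₂ + cos φ₁ cos φ₂ cos Δλ, the central angle is δ ≈ 0.865 rad (49.6°).
Interpolate at f = 3/6 with slerp weights a = sin((1−f)δ)/sin δ ≈ 0.551, b = sin(fδ)/sin δ ≈ 0.551.
p = a·p₁ + b·p₂ ≈ (-0.598, -0.784, -0.167); φ = arcsin(p_z) ≈ -9.64°, λ = atan2(p_y, p_x) ≈ -127.34°.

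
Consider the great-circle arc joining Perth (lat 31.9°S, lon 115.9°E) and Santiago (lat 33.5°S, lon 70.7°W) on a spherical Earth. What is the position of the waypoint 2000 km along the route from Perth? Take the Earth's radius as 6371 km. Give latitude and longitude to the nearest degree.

≈ lat 50°S, lon 119°E

Write both endpoints as unit vectors p₁, p₂ with components (cos φ cos λ, cos φ sin λ, sin φ).
The central angle between the endpoints is δ = arccos(p₁·p₂) ≈ 1.995 rad (114.3°). The total great-circle distance is δ·R ≈ 1.995 × 6371 ≈ 12710 km, so the target fraction is f = 2000/12710 ≈ 0.157.
Interpolate at f ≈ 0.157 with slerp weights a = sin((1−f)δ)/sin δ ≈ 1.091, b = sin(fδ)/sin δ ≈ 0.339.
p = a·p₁ + b·p₂ ≈ (-0.311, 0.566, -0.763); φ = arcsin(p_z) ≈ -49.76°, λ = atan2(p_y, p_x) ≈ 118.78°.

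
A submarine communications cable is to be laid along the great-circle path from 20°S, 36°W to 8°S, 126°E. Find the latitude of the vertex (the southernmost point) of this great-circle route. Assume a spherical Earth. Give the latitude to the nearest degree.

≈ 58°S

The great circle lies in the plane with unit normal n̂ = (p₁ × p₂)/|p₁ × p₂|.
Here n̂_z ≈ +0.526; the vertex latitude is φ_max = arccos|n̂_z| ≈ 58.3°.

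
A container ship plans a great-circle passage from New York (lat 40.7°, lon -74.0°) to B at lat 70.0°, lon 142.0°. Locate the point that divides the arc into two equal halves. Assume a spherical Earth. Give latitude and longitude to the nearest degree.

≈ lat 72°, lon -97°

Convert each endpoint to a unit vector on the sphere (x = cos φ cos λ, y = cos φ sin λ, z = sin φ).
The central angle between the endpoints is δ = arccos(p₁·p₂) ≈ 1.156 rad (66.2°).
Interpolate at f = 1/2 with slerp weights a = sin((1−f)δ)/sin δ ≈ 0.597, b = sin(fδ)/sin δ ≈ 0.597.
p = a·p₁ + b·p₂ ≈ (-0.036, -0.309, 0.950); φ = arcsin(p_z) ≈ 71.85°, λ = atan2(p_y, p_x) ≈ -96.66°.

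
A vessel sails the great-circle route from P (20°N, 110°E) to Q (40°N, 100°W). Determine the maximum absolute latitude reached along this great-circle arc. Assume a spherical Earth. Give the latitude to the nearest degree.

The great circle lies in the plane with unit normal n̂ = (p₁ × p₂)/|p₁ × p₂|.
Here n̂_z ≈ +0.393; the vertex latitude is φ_max = arccos|n̂_z| ≈ 66.8°.
Check via Clairaut: cos φ_max = |cos φ₁| · sin C = cos(20.0°)·sin(24.7°) ≈ 0.393, again giving ≈ 66.8°.

≈ 67°N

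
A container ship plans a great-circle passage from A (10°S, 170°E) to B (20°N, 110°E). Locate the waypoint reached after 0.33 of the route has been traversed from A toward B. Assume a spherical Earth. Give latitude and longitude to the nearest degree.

≈ (0°N, 151°E)

Write both endpoints as unit vectors p₁, p₂ with components (cos φ cos λ, cos φ sin λ, sin φ).
The central angle between the endpoints is δ = arccos(p₁·p₂) ≈ 1.156 rad (66.2°).
Interpolate at f = 0.33 with slerp weights a = sin((1−f)δ)/sin δ ≈ 0.764, b = sin(fδ)/sin δ ≈ 0.407.
p = a·p₁ + b·p₂ ≈ (-0.872, 0.490, 0.006); φ = arcsin(p_z) ≈ 0.37°, λ = atan2(p_y, p_x) ≈ 150.67°.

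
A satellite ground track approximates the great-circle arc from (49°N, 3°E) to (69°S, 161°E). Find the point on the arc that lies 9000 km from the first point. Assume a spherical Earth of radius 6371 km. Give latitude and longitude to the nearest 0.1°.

Convert each endpoint to a unit vector on the sphere (x = cos φ cos λ, y = cos φ sin λ, z = sin φ).
The central angle between the endpoints is δ = arccos(p₁·p₂) ≈ 2.745 rad (157.3°). The total great-circle distance is δ·R ≈ 2.745 × 6371 ≈ 17492 km, so the target fraction is f = 9000/17492 ≈ 0.515.
Interpolate at f ≈ 0.515 with slerp weights a = sin((1−f)δ)/sin δ ≈ 2.519, b = sin(fδ)/sin δ ≈ 2.560.
p = a·p₁ + b·p₂ ≈ (0.783, 0.385, -0.489); φ = arcsin(p_z) ≈ -29.24°, λ = atan2(p_y, p_x) ≈ 26.19°.

≈ (29.2°S, 26.2°E)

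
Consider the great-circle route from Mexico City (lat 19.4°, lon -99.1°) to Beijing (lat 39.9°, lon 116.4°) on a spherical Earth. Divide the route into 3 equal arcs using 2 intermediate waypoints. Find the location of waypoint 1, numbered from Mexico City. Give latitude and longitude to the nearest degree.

From cos δ = sin φ₁ sin φ₂ + cos φ₁ cos φ₂ cos Δλ, the central angle is δ ≈ 1.956 rad (112.1°).
Interpolate at f = 1/3 with slerp weights a = sin((1−f)δ)/sin δ ≈ 1.041, b = sin(fδ)/sin δ ≈ 0.655.
p = a·p₁ + b·p₂ ≈ (-0.379, -0.520, 0.766); φ = arcsin(p_z) ≈ 49.99°, λ = atan2(p_y, p_x) ≈ -126.09°.

≈ lat 50°, lon -126°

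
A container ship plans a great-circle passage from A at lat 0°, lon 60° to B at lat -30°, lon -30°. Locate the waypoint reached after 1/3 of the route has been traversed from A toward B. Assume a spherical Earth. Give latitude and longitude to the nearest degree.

The haversine formula gives a central angle δ ≈ 1.571 rad (90.0°) between the endpoints.
Interpolate at f = 1/3 with slerp weights a = sin((1−f)δ)/sin δ ≈ 0.866, b = sin(fδ)/sin δ ≈ 0.500.
p = a·p₁ + b·p₂ ≈ (0.808, 0.533, -0.250); φ = arcsin(p_z) ≈ -14.48°, λ = atan2(p_y, p_x) ≈ 33.43°.

≈ lat -14°, lon 33°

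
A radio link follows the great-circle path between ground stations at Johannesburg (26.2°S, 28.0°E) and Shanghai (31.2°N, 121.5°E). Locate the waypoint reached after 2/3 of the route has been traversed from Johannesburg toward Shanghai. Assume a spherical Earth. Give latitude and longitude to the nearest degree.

≈ 14°N, 88°E

Convert each endpoint to a unit vector on the sphere (x = cos φ cos λ, y = cos φ sin λ, z = sin φ).
The central angle between the endpoints is δ = arccos(p₁·p₂) ≈ 1.850 rad (106.0°).
Interpolate at f = 2/3 with slerp weights a = sin((1−f)δ)/sin δ ≈ 0.602, b = sin(fδ)/sin δ ≈ 0.982.
p = a·p₁ + b·p₂ ≈ (0.038, 0.969, 0.243); φ = arcsin(p_z) ≈ 14.06°, λ = atan2(p_y, p_x) ≈ 87.76°.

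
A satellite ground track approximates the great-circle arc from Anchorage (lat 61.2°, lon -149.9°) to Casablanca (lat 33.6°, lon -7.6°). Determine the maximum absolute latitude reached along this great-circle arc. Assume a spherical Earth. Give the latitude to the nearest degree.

The great circle lies in the plane with unit normal n̂ = (p₁ × p₂)/|p₁ × p₂|.
Here n̂_z ≈ +0.249; the vertex latitude is φ_max = arccos|n̂_z| ≈ 75.6°.

≈ 76°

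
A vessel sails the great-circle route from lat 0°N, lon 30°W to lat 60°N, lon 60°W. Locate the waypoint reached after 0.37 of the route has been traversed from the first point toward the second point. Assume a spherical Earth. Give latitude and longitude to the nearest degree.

≈ lat 23°N, lon 37°W

Convert each endpoint to a unit vector on the sphere (x = cos φ cos λ, y = cos φ sin λ, z = sin φ).
The central angle between the endpoints is δ = arccos(p₁·p₂) ≈ 1.123 rad (64.3°).
Interpolate at f = 0.37 with slerp weights a = sin((1−f)δ)/sin δ ≈ 0.721, b = sin(fδ)/sin δ ≈ 0.448.
p = a·p₁ + b·p₂ ≈ (0.736, -0.554, 0.388); φ = arcsin(p_z) ≈ 22.82°, λ = atan2(p_y, p_x) ≈ -36.98°.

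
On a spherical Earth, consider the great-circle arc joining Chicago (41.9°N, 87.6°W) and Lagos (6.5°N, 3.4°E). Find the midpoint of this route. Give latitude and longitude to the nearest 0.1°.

≈ (32.4°N, 33.8°W)

Convert each endpoint to a unit vector on the sphere (x = cos φ cos λ, y = cos φ sin λ, z = sin φ).
The central angle between the endpoints is δ = arccos(p₁·p₂) ≈ 1.508 rad (86.4°).
Interpolate at f = 1/2 with slerp weights a = sin((1−f)δ)/sin δ ≈ 0.686, b = sin(fδ)/sin δ ≈ 0.686.
p = a·p₁ + b·p₂ ≈ (0.702, -0.470, 0.536); φ = arcsin(p_z) ≈ 32.39°, λ = atan2(p_y, p_x) ≈ -33.80°.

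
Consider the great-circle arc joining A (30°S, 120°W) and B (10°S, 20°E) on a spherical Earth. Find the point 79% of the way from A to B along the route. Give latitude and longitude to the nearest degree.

≈ (28°S, 0°E)

Write both endpoints as unit vectors p₁, p₂ with components (cos φ cos λ, cos φ sin λ, sin φ).
The central angle between the endpoints is δ = arccos(p₁·p₂) ≈ 2.173 rad (124.5°).
Interpolate at f = 0.79 with slerp weights a = sin((1−f)δ)/sin δ ≈ 0.535, b = sin(fδ)/sin δ ≈ 1.201.
p = a·p₁ + b·p₂ ≈ (0.880, 0.003, -0.476); φ = arcsin(p_z) ≈ -28.42°, λ = atan2(p_y, p_x) ≈ 0.22°.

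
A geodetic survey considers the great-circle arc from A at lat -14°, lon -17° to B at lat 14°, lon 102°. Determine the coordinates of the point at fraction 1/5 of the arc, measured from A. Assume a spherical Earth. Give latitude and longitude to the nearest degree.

≈ lat -9°, lon 7°

The haversine formula gives a central angle δ ≈ 2.112 rad (121.0°) between the endpoints.
Interpolate at f = 1/5 with slerp weights a = sin((1−f)δ)/sin δ ≈ 1.158, b = sin(fδ)/sin δ ≈ 0.478.
p = a·p₁ + b·p₂ ≈ (0.978, 0.125, -0.165); φ = arcsin(p_z) ≈ -9.47°, λ = atan2(p_y, p_x) ≈ 7.29°.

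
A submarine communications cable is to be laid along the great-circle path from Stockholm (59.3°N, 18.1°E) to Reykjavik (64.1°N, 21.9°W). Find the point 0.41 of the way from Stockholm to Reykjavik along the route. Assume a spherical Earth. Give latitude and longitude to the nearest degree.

≈ 63°N, 3°E

Write both endpoints as unit vectors p₁, p₂ with components (cos φ cos λ, cos φ sin λ, sin φ).
The central angle between the endpoints is δ = arccos(p₁·p₂) ≈ 0.335 rad (19.2°).
Interpolate at f = 0.41 with slerp weights a = sin((1−f)δ)/sin δ ≈ 0.597, b = sin(fδ)/sin δ ≈ 0.416.
p = a·p₁ + b·p₂ ≈ (0.459, 0.027, 0.888); φ = arcsin(p_z) ≈ 62.65°, λ = atan2(p_y, p_x) ≈ 3.35°.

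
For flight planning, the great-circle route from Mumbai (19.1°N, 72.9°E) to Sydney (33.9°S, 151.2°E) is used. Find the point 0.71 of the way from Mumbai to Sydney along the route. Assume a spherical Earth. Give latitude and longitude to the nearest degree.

≈ (21°S, 125°E)

Convert each endpoint to a unit vector on the sphere (x = cos φ cos λ, y = cos φ sin λ, z = sin φ).
The central angle between the endpoints is δ = arccos(p₁·p₂) ≈ 1.594 rad (91.3°).
Interpolate at f = 0.71 with slerp weights a = sin((1−f)δ)/sin δ ≈ 0.446, b = sin(fδ)/sin δ ≈ 0.905.
p = a·p₁ + b·p₂ ≈ (-0.535, 0.765, -0.359); φ = arcsin(p_z) ≈ -21.04°, λ = atan2(p_y, p_x) ≈ 124.95°.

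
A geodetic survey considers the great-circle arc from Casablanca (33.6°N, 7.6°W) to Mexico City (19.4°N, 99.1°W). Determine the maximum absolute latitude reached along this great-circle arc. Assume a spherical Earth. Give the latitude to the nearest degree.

The great circle lies in the plane with unit normal n̂ = (p₁ × p₂)/|p₁ × p₂|.
Here n̂_z ≈ -0.796; the vertex latitude is φ_max = arccos|n̂_z| ≈ 37.2°.
Check via Clairaut: cos φ_max = |cos φ₁| · sin C = cos(33.6°)·sin(72.9°) ≈ 0.796, again giving ≈ 37.2°.

≈ 37°N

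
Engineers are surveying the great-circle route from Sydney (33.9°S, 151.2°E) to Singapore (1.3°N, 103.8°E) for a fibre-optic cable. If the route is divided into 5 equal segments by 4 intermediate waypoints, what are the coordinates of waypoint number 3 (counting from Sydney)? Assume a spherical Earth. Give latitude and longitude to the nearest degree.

Convert each endpoint to a unit vector on the sphere (x = cos φ cos λ, y = cos φ sin λ, z = sin φ).
The central angle between the endpoints is δ = arccos(p₁·p₂) ≈ 0.990 rad (56.7°).
Interpolate at f = 3/5 with slerp weights a = sin((1−f)δ)/sin δ ≈ 0.461, b = sin(fδ)/sin δ ≈ 0.669.
p = a·p₁ + b·p₂ ≈ (-0.495, 0.834, -0.242); φ = arcsin(p_z) ≈ -14.01°, λ = atan2(p_y, p_x) ≈ 120.69°.

≈ 14°S, 121°E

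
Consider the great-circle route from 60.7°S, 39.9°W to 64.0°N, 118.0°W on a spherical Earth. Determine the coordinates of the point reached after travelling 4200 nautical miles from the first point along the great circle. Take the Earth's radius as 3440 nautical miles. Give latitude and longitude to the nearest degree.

Convert each endpoint to a unit vector on the sphere (x = cos φ cos λ, y = cos φ sin λ, z = sin φ).
The central angle between the endpoints is δ = arccos(p₁·p₂) ≈ 2.403 rad (137.7°). The total great-circle distance is δ·R ≈ 2.403 × 3440 ≈ 8267 nmi, so the target fraction is f = 4200/8267 ≈ 0.508.
Interpolate at f ≈ 0.508 with slerp weights a = sin((1−f)δ)/sin δ ≈ 1.375, b = sin(fδ)/sin δ ≈ 1.396.
p = a·p₁ + b·p₂ ≈ (0.229, -0.972, 0.055); φ = arcsin(p_z) ≈ 3.17°, λ = atan2(p_y, p_x) ≈ -76.74°.

≈ 3°N, 77°W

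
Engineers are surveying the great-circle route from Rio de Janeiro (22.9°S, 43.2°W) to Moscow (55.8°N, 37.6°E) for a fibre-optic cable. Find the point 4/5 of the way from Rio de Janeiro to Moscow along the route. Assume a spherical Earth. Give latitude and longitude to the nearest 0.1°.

≈ 44.7°N, 9.7°E

Write both endpoints as unit vectors p₁, p₂ with components (cos φ cos λ, cos φ sin λ, sin φ).
The central angle between the endpoints is δ = arccos(p₁·p₂) ≈ 1.812 rad (103.8°).
Interpolate at f = 4/5 with slerp weights a = sin((1−f)δ)/sin δ ≈ 0.365, b = sin(fδ)/sin δ ≈ 1.022.
p = a·p₁ + b·p₂ ≈ (0.700, 0.120, 0.703); φ = arcsin(p_z) ≈ 44.71°, λ = atan2(p_y, p_x) ≈ 9.75°.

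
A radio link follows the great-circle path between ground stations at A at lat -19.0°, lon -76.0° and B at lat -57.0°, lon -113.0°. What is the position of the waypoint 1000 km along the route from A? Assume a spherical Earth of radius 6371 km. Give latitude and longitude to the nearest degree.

Convert each endpoint to a unit vector on the sphere (x = cos φ cos λ, y = cos φ sin λ, z = sin φ).
The central angle between the endpoints is δ = arccos(p₁·p₂) ≈ 0.817 rad (46.8°). The total great-circle distance is δ·R ≈ 0.817 × 6371 ≈ 5206 km, so the target fraction is f = 1000/5206 ≈ 0.192.
Interpolate at f ≈ 0.192 with slerp weights a = sin((1−f)δ)/sin δ ≈ 0.841, b = sin(fδ)/sin δ ≈ 0.214.
p = a·p₁ + b·p₂ ≈ (0.147, -0.879, -0.454); φ = arcsin(p_z) ≈ -26.97°, λ = atan2(p_y, p_x) ≈ -80.52°.

≈ lat -27°, lon -81°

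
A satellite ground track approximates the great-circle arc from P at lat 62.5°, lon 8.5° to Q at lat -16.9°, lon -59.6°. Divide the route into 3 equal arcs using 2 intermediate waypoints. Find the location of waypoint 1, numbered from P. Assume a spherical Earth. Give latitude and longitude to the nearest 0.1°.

≈ lat 40.1°, lon -29.4°

Write both endpoints as unit vectors p₁, p₂ with components (cos φ cos λ, cos φ sin λ, sin φ).
The central angle between the endpoints is δ = arccos(p₁·p₂) ≈ 1.664 rad (95.3°).
Interpolate at f = 1/3 with slerp weights a = sin((1−f)δ)/sin δ ≈ 0.899, b = sin(fδ)/sin δ ≈ 0.529.
p = a·p₁ + b·p₂ ≈ (0.667, -0.375, 0.644); φ = arcsin(p_z) ≈ 40.09°, λ = atan2(p_y, p_x) ≈ -29.36°.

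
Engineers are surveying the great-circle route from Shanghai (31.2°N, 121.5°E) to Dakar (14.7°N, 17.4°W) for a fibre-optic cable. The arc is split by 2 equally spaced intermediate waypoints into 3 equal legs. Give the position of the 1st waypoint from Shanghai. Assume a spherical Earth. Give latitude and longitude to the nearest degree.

Convert each endpoint to a unit vector on the sphere (x = cos φ cos λ, y = cos φ sin λ, z = sin φ).
The central angle between the endpoints is δ = arccos(p₁·p₂) ≈ 2.085 rad (119.5°).
Interpolate at f = 1/3 with slerp weights a = sin((1−f)δ)/sin δ ≈ 1.130, b = sin(fδ)/sin δ ≈ 0.736.
p = a·p₁ + b·p₂ ≈ (0.174, 0.611, 0.772); φ = arcsin(p_z) ≈ 50.54°, λ = atan2(p_y, p_x) ≈ 74.11°.

≈ 51°N, 74°E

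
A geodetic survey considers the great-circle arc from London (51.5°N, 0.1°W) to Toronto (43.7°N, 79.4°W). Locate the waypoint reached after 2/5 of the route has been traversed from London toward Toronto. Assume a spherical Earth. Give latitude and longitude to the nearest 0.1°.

Convert each endpoint to a unit vector on the sphere (x = cos φ cos λ, y = cos φ sin λ, z = sin φ).
The central angle between the endpoints is δ = arccos(p₁·p₂) ≈ 0.897 rad (51.4°).
Interpolate at f = 2/5 with slerp weights a = sin((1−f)δ)/sin δ ≈ 0.656, b = sin(fδ)/sin δ ≈ 0.449.
p = a·p₁ + b·p₂ ≈ (0.468, -0.320, 0.824); φ = arcsin(p_z) ≈ 55.46°, λ = atan2(p_y, p_x) ≈ -34.36°.

≈ 55.5°N, 34.4°W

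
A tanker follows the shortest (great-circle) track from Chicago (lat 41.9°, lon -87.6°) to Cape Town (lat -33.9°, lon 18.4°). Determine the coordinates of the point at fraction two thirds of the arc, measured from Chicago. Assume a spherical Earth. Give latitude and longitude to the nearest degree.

Convert each endpoint to a unit vector on the sphere (x = cos φ cos λ, y = cos φ sin λ, z = sin φ).
The central angle between the endpoints is δ = arccos(p₁·p₂) ≈ 2.145 rad (122.9°).
Interpolate at f = 2/3 with slerp weights a = sin((1−f)δ)/sin δ ≈ 0.780, b = sin(fδ)/sin δ ≈ 1.179.
p = a·p₁ + b·p₂ ≈ (0.953, -0.272, -0.136); φ = arcsin(p_z) ≈ -7.83°, λ = atan2(p_y, p_x) ≈ -15.91°.

≈ lat -8°, lon -16°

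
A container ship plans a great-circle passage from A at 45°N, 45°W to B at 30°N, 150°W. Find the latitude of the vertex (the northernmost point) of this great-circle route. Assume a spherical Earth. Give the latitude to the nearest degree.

The great circle lies in the plane with unit normal n̂ = (p₁ × p₂)/|p₁ × p₂|.
Here n̂_z ≈ -0.603; the vertex latitude is φ_max = arccos|n̂_z| ≈ 52.9°.
Check via Clairaut: cos φ_max = |cos φ₁| · sin C = cos(45.0°)·sin(58.5°) ≈ 0.603, again giving ≈ 52.9°.

≈ 53°N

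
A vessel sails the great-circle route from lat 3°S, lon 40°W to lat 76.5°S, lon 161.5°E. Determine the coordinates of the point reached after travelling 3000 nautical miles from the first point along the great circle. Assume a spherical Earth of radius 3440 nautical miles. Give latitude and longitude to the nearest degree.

Write both endpoints as unit vectors p₁, p₂ with components (cos φ cos λ, cos φ sin λ, sin φ).
The central angle between the endpoints is δ = arccos(p₁·p₂) ≈ 1.738 rad (99.6°). The total great-circle distance is δ·R ≈ 1.738 × 3440 ≈ 5977 nmi, so the target fraction is f = 3000/5977 ≈ 0.502.
Interpolate at f ≈ 0.502 with slerp weights a = sin((1−f)δ)/sin δ ≈ 0.772, b = sin(fδ)/sin δ ≈ 0.776.
p = a·p₁ + b·p₂ ≈ (0.419, -0.438, -0.795); φ = arcsin(p_z) ≈ -52.69°, λ = atan2(p_y, p_x) ≈ -46.29°.

≈ lat 53°S, lon 46°W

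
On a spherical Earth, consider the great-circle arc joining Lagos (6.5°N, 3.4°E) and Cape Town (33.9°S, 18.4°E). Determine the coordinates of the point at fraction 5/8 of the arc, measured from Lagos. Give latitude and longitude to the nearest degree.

Convert each endpoint to a unit vector on the sphere (x = cos φ cos λ, y = cos φ sin λ, z = sin φ).
The central angle between the endpoints is δ = arccos(p₁·p₂) ≈ 0.747 rad (42.8°).
Interpolate at f = 5/8 with slerp weights a = sin((1−f)δ)/sin δ ≈ 0.407, b = sin(fδ)/sin δ ≈ 0.662.
p = a·p₁ + b·p₂ ≈ (0.925, 0.198, -0.323); φ = arcsin(p_z) ≈ -18.87°, λ = atan2(p_y, p_x) ≈ 12.05°.

≈ 19°S, 12°E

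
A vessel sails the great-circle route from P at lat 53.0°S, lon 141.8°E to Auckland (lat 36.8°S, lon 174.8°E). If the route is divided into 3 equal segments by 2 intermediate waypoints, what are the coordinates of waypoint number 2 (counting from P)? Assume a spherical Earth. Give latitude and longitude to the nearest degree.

≈ lat 43°S, lon 166°E

From cos δ = sin φ₁ sin φ₂ + cos φ₁ cos φ₂ cos Δλ, the central angle is δ ≈ 0.490 rad (28.0°).
Interpolate at f = 2/3 with slerp weights a = sin((1−f)δ)/sin δ ≈ 0.345, b = sin(fδ)/sin δ ≈ 0.682.
p = a·p₁ + b·p₂ ≈ (-0.707, 0.178, -0.684); φ = arcsin(p_z) ≈ -43.18°, λ = atan2(p_y, p_x) ≈ 165.87°.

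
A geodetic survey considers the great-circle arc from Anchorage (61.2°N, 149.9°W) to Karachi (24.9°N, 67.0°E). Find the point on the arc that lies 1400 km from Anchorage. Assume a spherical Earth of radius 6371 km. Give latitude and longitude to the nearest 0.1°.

≈ 70.6°N, 170.9°W

From cos δ = sin φ₁ sin φ₂ + cos φ₁ cos φ₂ cos Δλ, the central angle is δ ≈ 1.551 rad (88.9°). The total great-circle distance is δ·R ≈ 1.551 × 6371 ≈ 9883 km, so the target fraction is f = 1400/9883 ≈ 0.142.
Interpolate at f ≈ 0.142 with slerp weights a = sin((1−f)δ)/sin δ ≈ 0.972, b = sin(fδ)/sin δ ≈ 0.218.
p = a·p₁ + b·p₂ ≈ (-0.328, -0.053, 0.943); φ = arcsin(p_z) ≈ 70.61°, λ = atan2(p_y, p_x) ≈ -170.86°.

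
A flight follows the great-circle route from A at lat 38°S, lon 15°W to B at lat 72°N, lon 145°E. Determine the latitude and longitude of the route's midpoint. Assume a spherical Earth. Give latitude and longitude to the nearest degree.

From cos δ = sin φ₁ sin φ₂ + cos φ₁ cos φ₂ cos Δλ, the central angle is δ ≈ 2.522 rad (144.5°).
Interpolate at f = 1/2 with slerp weights a = sin((1−f)δ)/sin δ ≈ 1.641, b = sin(fδ)/sin δ ≈ 1.641.
p = a·p₁ + b·p₂ ≈ (0.834, -0.044, 0.550); φ = arcsin(p_z) ≈ 33.40°, λ = atan2(p_y, p_x) ≈ -3.01°.

≈ lat 33°N, lon 3°W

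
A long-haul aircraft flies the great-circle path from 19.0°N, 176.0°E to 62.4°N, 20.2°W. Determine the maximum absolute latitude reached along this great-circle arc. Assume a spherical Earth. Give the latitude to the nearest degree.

≈ 83°N

The great circle lies in the plane with unit normal n̂ = (p₁ × p₂)/|p₁ × p₂|.
Here n̂_z ≈ +0.123; the vertex latitude is φ_max = arccos|n̂_z| ≈ 82.9°.
Check via Clairaut: cos φ_max = |cos φ₁| · sin C = cos(19.0°)·sin(7.5°) ≈ 0.123, again giving ≈ 82.9°.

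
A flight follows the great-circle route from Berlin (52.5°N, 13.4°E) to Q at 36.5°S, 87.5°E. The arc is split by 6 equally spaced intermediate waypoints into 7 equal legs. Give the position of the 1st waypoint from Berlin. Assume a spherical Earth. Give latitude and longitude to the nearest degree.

≈ 42°N, 31°E

Write both endpoints as unit vectors p₁, p₂ with components (cos φ cos λ, cos φ sin λ, sin φ).
The central angle between the endpoints is δ = arccos(p₁·p₂) ≈ 1.915 rad (109.7°).
Interpolate at f = 1/7 with slerp weights a = sin((1−f)δ)/sin δ ≈ 1.060, b = sin(fδ)/sin δ ≈ 0.287.
p = a·p₁ + b·p₂ ≈ (0.638, 0.380, 0.670); φ = arcsin(p_z) ≈ 42.07°, λ = atan2(p_y, p_x) ≈ 30.80°.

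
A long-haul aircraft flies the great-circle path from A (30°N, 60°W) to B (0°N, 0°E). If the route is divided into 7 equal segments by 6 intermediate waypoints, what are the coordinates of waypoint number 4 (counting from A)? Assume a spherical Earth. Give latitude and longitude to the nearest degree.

Convert each endpoint to a unit vector on the sphere (x = cos φ cos λ, y = cos φ sin λ, z = sin φ).
The central angle between the endpoints is δ = arccos(p₁·p₂) ≈ 1.123 rad (64.3°).
Interpolate at f = 4/7 with slerp weights a = sin((1−f)δ)/sin δ ≈ 0.514, b = sin(fδ)/sin δ ≈ 0.664.
p = a·p₁ + b·p₂ ≈ (0.886, -0.385, 0.257); φ = arcsin(p_z) ≈ 14.88°, λ = atan2(p_y, p_x) ≈ -23.49°.

≈ (15°N, 23°W)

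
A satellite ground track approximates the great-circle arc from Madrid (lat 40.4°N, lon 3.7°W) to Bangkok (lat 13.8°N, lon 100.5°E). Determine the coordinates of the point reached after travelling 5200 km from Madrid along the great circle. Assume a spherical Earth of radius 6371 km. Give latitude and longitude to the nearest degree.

Write both endpoints as unit vectors p₁, p₂ with components (cos φ cos λ, cos φ sin λ, sin φ).
The central angle between the endpoints is δ = arccos(p₁·p₂) ≈ 1.598 rad (91.5°). The total great-circle distance is δ·R ≈ 1.598 × 6371 ≈ 10178 km, so the target fraction is f = 5200/10178 ≈ 0.511.
Interpolate at f ≈ 0.511 with slerp weights a = sin((1−f)δ)/sin δ ≈ 0.705, b = sin(fδ)/sin δ ≈ 0.729.
p = a·p₁ + b·p₂ ≈ (0.406, 0.661, 0.630); φ = arcsin(p_z) ≈ 39.09°, λ = atan2(p_y, p_x) ≈ 58.42°.

≈ lat 39°N, lon 58°E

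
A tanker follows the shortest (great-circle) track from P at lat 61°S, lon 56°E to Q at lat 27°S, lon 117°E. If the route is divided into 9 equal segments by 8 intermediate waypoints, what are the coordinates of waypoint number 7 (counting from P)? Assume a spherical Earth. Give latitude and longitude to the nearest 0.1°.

≈ lat 36.7°S, lon 109.2°E

Convert each endpoint to a unit vector on the sphere (x = cos φ cos λ, y = cos φ sin λ, z = sin φ).
The central angle between the endpoints is δ = arccos(p₁·p₂) ≈ 0.919 rad (52.7°).
Interpolate at f = 7/9 with slerp weights a = sin((1−f)δ)/sin δ ≈ 0.255, b = sin(fδ)/sin δ ≈ 0.824.
p = a·p₁ + b·p₂ ≈ (-0.264, 0.757, -0.597); φ = arcsin(p_z) ≈ -36.69°, λ = atan2(p_y, p_x) ≈ 109.25°.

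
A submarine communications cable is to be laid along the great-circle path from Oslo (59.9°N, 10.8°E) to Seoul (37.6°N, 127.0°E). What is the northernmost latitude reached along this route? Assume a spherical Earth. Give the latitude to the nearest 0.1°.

The great circle lies in the plane with unit normal n̂ = (p₁ × p₂)/|p₁ × p₂|.
Here n̂_z ≈ +0.381; the vertex latitude is φ_max = arccos|n̂_z| ≈ 67.6°.

≈ 67.6°N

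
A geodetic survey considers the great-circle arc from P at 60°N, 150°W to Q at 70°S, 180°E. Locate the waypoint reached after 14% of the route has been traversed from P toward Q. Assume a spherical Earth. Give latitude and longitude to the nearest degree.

≈ 42°N, 156°W

Convert each endpoint to a unit vector on the sphere (x = cos φ cos λ, y = cos φ sin λ, z = sin φ).
The central angle between the endpoints is δ = arccos(p₁·p₂) ≈ 2.299 rad (131.7°).
Interpolate at f = 0.14 with slerp weights a = sin((1−f)δ)/sin δ ≈ 1.231, b = sin(fδ)/sin δ ≈ 0.424.
p = a·p₁ + b·p₂ ≈ (-0.678, -0.308, 0.668); φ = arcsin(p_z) ≈ 41.88°, λ = atan2(p_y, p_x) ≈ -155.59°.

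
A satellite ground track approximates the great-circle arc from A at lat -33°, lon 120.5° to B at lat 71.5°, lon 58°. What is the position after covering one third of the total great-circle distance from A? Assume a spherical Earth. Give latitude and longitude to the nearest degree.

Convert each endpoint to a unit vector on the sphere (x = cos φ cos λ, y = cos φ sin λ, z = sin φ).
The central angle between the endpoints is δ = arccos(p₁·p₂) ≈ 1.975 rad (113.2°).
Interpolate at f = 1/3 with slerp weights a = sin((1−f)δ)/sin δ ≈ 1.053, b = sin(fδ)/sin δ ≈ 0.666.
p = a·p₁ + b·p₂ ≈ (-0.336, 0.940, 0.058); φ = arcsin(p_z) ≈ 3.31°, λ = atan2(p_y, p_x) ≈ 109.68°.

≈ lat 3°, lon 110°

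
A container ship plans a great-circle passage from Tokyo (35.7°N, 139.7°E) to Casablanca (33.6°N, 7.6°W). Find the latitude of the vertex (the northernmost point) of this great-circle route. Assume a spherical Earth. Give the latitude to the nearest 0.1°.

The great circle lies in the plane with unit normal n̂ = (p₁ × p₂)/|p₁ × p₂|.
Here n̂_z ≈ -0.377; the vertex latitude is φ_max = arccos|n̂_z| ≈ 67.9°.

≈ 67.9°N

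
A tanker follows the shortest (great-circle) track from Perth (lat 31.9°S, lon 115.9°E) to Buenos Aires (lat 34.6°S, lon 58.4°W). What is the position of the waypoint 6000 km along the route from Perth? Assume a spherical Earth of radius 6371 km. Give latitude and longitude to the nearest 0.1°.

From cos δ = sin φ₁ sin φ₂ + cos φ₁ cos φ₂ cos Δλ, the central angle is δ ≈ 1.977 rad (113.3°). The total great-circle distance is δ·R ≈ 1.977 × 6371 ≈ 12597 km, so the target fraction is f = 6000/12597 ≈ 0.476.
Interpolate at f ≈ 0.476 with slerp weights a = sin((1−f)δ)/sin δ ≈ 0.936, b = sin(fδ)/sin δ ≈ 0.880.
p = a·p₁ + b·p₂ ≈ (0.032, 0.098, -0.995); φ = arcsin(p_z) ≈ -84.08°, λ = atan2(p_y, p_x) ≈ 71.66°.

≈ lat 84.1°S, lon 71.7°E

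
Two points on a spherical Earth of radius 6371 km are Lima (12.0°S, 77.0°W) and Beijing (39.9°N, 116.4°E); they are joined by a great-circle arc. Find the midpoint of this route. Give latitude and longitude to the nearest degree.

From cos δ = sin φ₁ sin φ₂ + cos φ₁ cos φ₂ cos Δλ, the central angle is δ ≈ 2.613 rad (149.7°).
Interpolate at f = 1/2 with slerp weights a = sin((1−f)δ)/sin δ ≈ 1.913, b = sin(fδ)/sin δ ≈ 1.913.
p = a·p₁ + b·p₂ ≈ (-0.232, -0.509, 0.829); φ = arcsin(p_z) ≈ 56.02°, λ = atan2(p_y, p_x) ≈ -114.48°.

≈ 56°N, 114°W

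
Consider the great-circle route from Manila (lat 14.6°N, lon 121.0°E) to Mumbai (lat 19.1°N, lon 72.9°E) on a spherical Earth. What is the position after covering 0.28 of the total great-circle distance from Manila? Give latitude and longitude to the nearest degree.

The haversine formula gives a central angle δ ≈ 0.805 rad (46.1°) between the endpoints.
Interpolate at f = 0.28 with slerp weights a = sin((1−f)δ)/sin δ ≈ 0.760, b = sin(fδ)/sin δ ≈ 0.310.
p = a·p₁ + b·p₂ ≈ (-0.293, 0.910, 0.293); φ = arcsin(p_z) ≈ 17.04°, λ = atan2(p_y, p_x) ≈ 107.82°.

≈ lat 17°N, lon 108°E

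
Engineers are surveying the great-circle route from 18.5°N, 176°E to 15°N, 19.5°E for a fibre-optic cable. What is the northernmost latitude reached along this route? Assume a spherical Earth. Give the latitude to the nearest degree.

≈ 56°N

The great circle lies in the plane with unit normal n̂ = (p₁ × p₂)/|p₁ × p₂|.
Here n̂_z ≈ -0.560; the vertex latitude is φ_max = arccos|n̂_z| ≈ 56.0°.
Check via Clairaut: cos φ_max = |cos φ₁| · sin C = cos(18.5°)·sin(36.2°) ≈ 0.560, again giving ≈ 56.0°.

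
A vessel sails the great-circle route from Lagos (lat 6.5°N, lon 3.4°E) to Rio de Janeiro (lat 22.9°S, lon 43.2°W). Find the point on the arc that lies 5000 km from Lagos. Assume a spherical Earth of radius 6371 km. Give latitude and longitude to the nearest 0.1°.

Convert each endpoint to a unit vector on the sphere (x = cos φ cos λ, y = cos φ sin λ, z = sin φ).
The central angle between the endpoints is δ = arccos(p₁·p₂) ≈ 0.946 rad (54.2°). The total great-circle distance is δ·R ≈ 0.946 × 6371 ≈ 6028 km, so the target fraction is f = 5000/6028 ≈ 0.829.
Interpolate at f ≈ 0.829 with slerp weights a = sin((1−f)δ)/sin δ ≈ 0.198, b = sin(fδ)/sin δ ≈ 0.871.
p = a·p₁ + b·p₂ ≈ (0.781, -0.538, -0.317); φ = arcsin(p_z) ≈ -18.46°, λ = atan2(p_y, p_x) ≈ -34.53°.

≈ lat 18.5°S, lon 34.5°W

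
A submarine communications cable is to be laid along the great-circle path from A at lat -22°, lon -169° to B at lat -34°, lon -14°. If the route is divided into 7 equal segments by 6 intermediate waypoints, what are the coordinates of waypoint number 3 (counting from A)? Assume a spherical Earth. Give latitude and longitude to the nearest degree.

Write both endpoints as unit vectors p₁, p₂ with components (cos φ cos λ, cos φ sin λ, sin φ).
The central angle between the endpoints is δ = arccos(p₁·p₂) ≈ 2.080 rad (119.2°).
Interpolate at f = 3/7 with slerp weights a = sin((1−f)δ)/sin δ ≈ 1.062, b = sin(fδ)/sin δ ≈ 0.891.
p = a·p₁ + b·p₂ ≈ (-0.250, -0.367, -0.896); φ = arcsin(p_z) ≈ -63.64°, λ = atan2(p_y, p_x) ≈ -124.33°.

≈ lat -64°, lon -124°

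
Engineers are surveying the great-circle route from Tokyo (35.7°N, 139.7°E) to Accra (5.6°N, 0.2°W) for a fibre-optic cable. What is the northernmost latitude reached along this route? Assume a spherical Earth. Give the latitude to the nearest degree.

The great circle lies in the plane with unit normal n̂ = (p₁ × p₂)/|p₁ × p₂|.
Here n̂_z ≈ -0.629; the vertex latitude is φ_max = arccos|n̂_z| ≈ 51.0°.
Check via Clairaut: cos φ_max = |cos φ₁| · sin C = cos(35.7°)·sin(50.8°) ≈ 0.629, again giving ≈ 51.0°.

≈ 51°N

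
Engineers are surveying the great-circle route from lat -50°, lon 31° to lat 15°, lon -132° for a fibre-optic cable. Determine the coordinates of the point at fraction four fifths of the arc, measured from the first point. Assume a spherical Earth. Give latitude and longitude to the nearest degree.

Convert each endpoint to a unit vector on the sphere (x = cos φ cos λ, y = cos φ sin λ, z = sin φ).
The central angle between the endpoints is δ = arccos(p₁·p₂) ≈ 2.485 rad (142.4°).
Interpolate at f = 4/5 with slerp weights a = sin((1−f)δ)/sin δ ≈ 0.781, b = sin(fδ)/sin δ ≈ 1.498.
p = a·p₁ + b·p₂ ≈ (-0.538, -0.816, -0.211); φ = arcsin(p_z) ≈ -12.16°, λ = atan2(p_y, p_x) ≈ -123.37°.

≈ lat -12°, lon -123°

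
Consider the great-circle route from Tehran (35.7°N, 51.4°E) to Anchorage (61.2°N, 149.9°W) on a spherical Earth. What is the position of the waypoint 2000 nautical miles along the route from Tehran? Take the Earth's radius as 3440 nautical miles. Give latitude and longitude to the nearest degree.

≈ 68°N, 66°E

The haversine formula gives a central angle δ ≈ 1.423 rad (81.6°) between the endpoints. The total great-circle distance is δ·R ≈ 1.423 × 3440 ≈ 4897 nmi, so the target fraction is f = 2000/4897 ≈ 0.408.
Interpolate at f ≈ 0.408 with slerp weights a = sin((1−f)δ)/sin δ ≈ 0.754, b = sin(fδ)/sin δ ≈ 0.555.
p = a·p₁ + b·p₂ ≈ (0.151, 0.344, 0.927); φ = arcsin(p_z) ≈ 67.91°, λ = atan2(p_y, p_x) ≈ 66.38°.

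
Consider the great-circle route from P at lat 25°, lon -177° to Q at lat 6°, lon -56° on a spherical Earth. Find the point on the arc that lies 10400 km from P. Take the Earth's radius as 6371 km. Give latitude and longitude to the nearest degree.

The haversine formula gives a central angle δ ≈ 2.004 rad (114.8°) between the endpoints. The total great-circle distance is δ·R ≈ 2.004 × 6371 ≈ 12769 km, so the target fraction is f = 10400/12769 ≈ 0.814.
Interpolate at f ≈ 0.814 with slerp weights a = sin((1−f)δ)/sin δ ≈ 0.400, b = sin(fδ)/sin δ ≈ 1.100.
p = a·p₁ + b·p₂ ≈ (0.249, -0.926, 0.284); φ = arcsin(p_z) ≈ 16.51°, λ = atan2(p_y, p_x) ≈ -74.93°.

≈ lat 17°, lon -75°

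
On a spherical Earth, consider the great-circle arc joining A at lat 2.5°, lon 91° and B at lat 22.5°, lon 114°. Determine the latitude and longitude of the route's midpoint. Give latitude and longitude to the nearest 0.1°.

Convert each endpoint to a unit vector on the sphere (x = cos φ cos λ, y = cos φ sin λ, z = sin φ).
The central angle between the endpoints is δ = arccos(p₁·p₂) ≈ 0.523 rad (30.0°).
Interpolate at f = 1/2 with slerp weights a = sin((1−f)δ)/sin δ ≈ 0.518, b = sin(fδ)/sin δ ≈ 0.518.
p = a·p₁ + b·p₂ ≈ (-0.204, 0.954, 0.221); φ = arcsin(p_z) ≈ 12.75°, λ = atan2(p_y, p_x) ≈ 102.04°.

≈ lat 12.7°, lon 102.0°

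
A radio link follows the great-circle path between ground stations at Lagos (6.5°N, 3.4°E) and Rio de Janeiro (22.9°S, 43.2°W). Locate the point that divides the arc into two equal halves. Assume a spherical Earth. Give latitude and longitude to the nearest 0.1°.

From cos δ = sin φ₁ sin φ₂ + cos φ₁ cos φ₂ cos Δλ, the central angle is δ ≈ 0.946 rad (54.2°).
Interpolate at f = 1/2 with slerp weights a = sin((1−f)δ)/sin δ ≈ 0.562, b = sin(fδ)/sin δ ≈ 0.562.
p = a·p₁ + b·p₂ ≈ (0.934, -0.321, -0.155); φ = arcsin(p_z) ≈ -8.92°, λ = atan2(p_y, p_x) ≈ -18.97°.

≈ 8.9°S, 19.0°W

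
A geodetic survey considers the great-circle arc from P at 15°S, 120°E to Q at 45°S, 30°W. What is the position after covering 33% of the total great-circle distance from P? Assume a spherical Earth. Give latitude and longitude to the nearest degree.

≈ 48°S, 99°E

Convert each endpoint to a unit vector on the sphere (x = cos φ cos λ, y = cos φ sin λ, z = sin φ).
The central angle between the endpoints is δ = arccos(p₁·p₂) ≈ 1.992 rad (114.1°).
Interpolate at f = 0.33 with slerp weights a = sin((1−f)δ)/sin δ ≈ 1.065, b = sin(fδ)/sin δ ≈ 0.669.
p = a·p₁ + b·p₂ ≈ (-0.105, 0.654, -0.749); φ = arcsin(p_z) ≈ -48.50°, λ = atan2(p_y, p_x) ≈ 99.08°.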